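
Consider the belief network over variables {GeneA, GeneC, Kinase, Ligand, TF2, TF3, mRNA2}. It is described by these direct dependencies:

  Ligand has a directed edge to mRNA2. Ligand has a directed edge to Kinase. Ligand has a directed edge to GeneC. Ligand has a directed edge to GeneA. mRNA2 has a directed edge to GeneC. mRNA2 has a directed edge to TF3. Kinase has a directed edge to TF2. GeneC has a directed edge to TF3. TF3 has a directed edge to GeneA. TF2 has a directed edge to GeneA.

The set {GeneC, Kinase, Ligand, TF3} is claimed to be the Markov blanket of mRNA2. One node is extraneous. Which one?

Kinase

Ch(mRNA2) = {GeneC, TF3}.
Parents of mRNA2: Ligand.
For each child, the remaining parents (spouses of mRNA2):
  GeneC: Ligand
  TF3: GeneC
MB(mRNA2) = {GeneC, Ligand, TF3}.
Kinase is neither a parent, child, nor co-parent of mRNA2, so it does not belong.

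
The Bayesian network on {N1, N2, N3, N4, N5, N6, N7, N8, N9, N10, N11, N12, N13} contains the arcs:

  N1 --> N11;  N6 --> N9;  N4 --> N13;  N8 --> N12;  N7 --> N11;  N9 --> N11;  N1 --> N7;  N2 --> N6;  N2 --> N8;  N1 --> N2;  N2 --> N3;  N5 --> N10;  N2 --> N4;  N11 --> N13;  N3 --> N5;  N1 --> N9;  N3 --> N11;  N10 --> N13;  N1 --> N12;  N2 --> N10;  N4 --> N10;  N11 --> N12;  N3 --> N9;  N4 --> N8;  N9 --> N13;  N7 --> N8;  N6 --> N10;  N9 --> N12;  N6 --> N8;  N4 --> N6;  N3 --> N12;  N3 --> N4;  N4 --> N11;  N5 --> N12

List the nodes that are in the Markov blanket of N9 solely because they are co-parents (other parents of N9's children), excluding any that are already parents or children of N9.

{N4, N5, N7, N8, N10}

Children of N9: N11, N12, N13.
  parents(N11) \ {N9} = {N1, N3, N4, N7}.
  parents(N12) \ {N9} = {N1, N3, N5, N8, N11}.
  N13 also has parents N4, N10, N11.
Excluding nodes already adjacent to N9 (N1, N3, N6, N11, N12, N13), the co-parent-only contribution is {N4, N5, N7, N8, N10}.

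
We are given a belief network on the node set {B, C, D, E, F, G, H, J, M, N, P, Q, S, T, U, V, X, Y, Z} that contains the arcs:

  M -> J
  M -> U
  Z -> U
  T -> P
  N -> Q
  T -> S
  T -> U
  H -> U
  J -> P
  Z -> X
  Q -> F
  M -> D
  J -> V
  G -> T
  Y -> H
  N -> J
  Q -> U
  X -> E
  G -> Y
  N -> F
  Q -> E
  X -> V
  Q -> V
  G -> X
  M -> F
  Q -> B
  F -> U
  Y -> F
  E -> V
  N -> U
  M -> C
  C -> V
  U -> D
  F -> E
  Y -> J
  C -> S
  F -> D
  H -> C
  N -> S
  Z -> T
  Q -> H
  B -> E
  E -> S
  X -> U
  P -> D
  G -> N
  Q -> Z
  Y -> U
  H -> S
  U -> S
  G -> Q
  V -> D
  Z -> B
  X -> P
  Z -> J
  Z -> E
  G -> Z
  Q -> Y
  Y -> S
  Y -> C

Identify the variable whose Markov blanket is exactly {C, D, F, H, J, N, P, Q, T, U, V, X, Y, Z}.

M

The target node must have every member of {C, D, F, H, J, N, P, Q, T, U, V, X, Y, Z} as a parent, child, or co-parent, and no others.
Parents of M: none; children: C, D, F, J, U; co-parents: F, H, N, P, Q, T, U, V, X, Y, Z.
These exactly cover the given set, so the node is M.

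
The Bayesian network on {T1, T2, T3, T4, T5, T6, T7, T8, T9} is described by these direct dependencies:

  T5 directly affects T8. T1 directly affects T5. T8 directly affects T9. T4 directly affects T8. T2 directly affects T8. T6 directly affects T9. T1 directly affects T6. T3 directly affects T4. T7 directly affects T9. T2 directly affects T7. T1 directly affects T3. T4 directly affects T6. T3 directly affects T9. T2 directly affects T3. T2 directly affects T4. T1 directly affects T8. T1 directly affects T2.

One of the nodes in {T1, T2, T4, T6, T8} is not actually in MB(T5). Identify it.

T6

By definition, MB(T5) is built from T5's parents, T5's children, and the co-parents of T5.
Pa(T5) = {T1}.
Ch(T5) = {T8}.
Co-parents of T5 (other parents of its children):
  T8 also has parents T1, T2, T4.
MB(T5) = {T1, T2, T4, T8}.
T6 is neither a parent, child, nor co-parent of T5, so it does not belong.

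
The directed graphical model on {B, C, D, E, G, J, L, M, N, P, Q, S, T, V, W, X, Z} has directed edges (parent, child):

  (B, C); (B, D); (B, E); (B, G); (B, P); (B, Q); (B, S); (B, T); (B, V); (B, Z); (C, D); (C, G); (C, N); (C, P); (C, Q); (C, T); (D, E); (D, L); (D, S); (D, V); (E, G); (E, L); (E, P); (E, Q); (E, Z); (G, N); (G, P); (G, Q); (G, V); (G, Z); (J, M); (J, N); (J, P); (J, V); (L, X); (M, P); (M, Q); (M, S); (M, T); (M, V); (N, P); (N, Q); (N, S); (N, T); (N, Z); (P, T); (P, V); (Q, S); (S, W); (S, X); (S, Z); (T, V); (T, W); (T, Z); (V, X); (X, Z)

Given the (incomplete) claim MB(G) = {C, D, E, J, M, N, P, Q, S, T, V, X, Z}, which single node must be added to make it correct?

G's children: N, P, Q, V, Z.
Parents of G: B, C, E.
Co-parents of G (other parents of its children):
  N also has parents C, J.
  P also has parents B, C, E, J, M, N.
  Q also has parents B, C, E, M, N.
  V's other parents are B, D, J, M, P, T.
  parents(Z) \ {G} = {B, E, N, S, T, X}.
MB(G) = {B, C, D, E, J, M, N, P, Q, S, T, V, X, Z}.
Comparing with the claimed set, B is missing.

B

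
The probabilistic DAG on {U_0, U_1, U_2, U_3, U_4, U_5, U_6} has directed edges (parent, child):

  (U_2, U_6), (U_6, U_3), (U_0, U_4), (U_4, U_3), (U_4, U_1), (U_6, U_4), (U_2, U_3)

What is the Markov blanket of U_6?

By definition, MB(U_6) is built from U_6's parents, U_6's children, and the co-parents of U_6.
Parents of U_6: U_2.
U_6's children: U_3, U_4.
For each child, the remaining parents (spouses of U_6):
  U_4: U_0
  U_3: U_2, U_4
MB(U_6) = {U_0, U_2, U_3, U_4}.

{U_0, U_2, U_3, U_4}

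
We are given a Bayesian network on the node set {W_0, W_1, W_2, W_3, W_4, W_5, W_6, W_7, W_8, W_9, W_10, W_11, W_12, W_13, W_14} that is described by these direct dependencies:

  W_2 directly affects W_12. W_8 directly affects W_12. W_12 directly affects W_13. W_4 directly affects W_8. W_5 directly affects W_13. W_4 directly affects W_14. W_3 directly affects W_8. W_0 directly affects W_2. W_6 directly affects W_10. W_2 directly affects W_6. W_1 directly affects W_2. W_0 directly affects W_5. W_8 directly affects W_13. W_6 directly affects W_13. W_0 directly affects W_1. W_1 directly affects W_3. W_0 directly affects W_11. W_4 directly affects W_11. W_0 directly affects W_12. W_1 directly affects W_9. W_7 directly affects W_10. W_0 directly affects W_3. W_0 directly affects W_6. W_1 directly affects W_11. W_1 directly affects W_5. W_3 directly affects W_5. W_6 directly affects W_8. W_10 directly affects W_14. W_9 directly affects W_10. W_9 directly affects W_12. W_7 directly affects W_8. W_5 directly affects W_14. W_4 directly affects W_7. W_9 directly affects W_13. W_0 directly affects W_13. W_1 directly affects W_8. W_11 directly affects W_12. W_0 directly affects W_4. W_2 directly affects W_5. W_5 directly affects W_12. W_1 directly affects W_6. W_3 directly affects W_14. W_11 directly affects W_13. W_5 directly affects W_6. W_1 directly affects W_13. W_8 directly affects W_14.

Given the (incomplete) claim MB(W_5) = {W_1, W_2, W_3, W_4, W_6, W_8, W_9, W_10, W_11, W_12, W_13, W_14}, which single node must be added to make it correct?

W_5's parents: W_0, W_1, W_2, W_3.
W_5's children: W_6, W_12, W_13, W_14.
Other parents of W_5's children:
  W_6 also has parents W_0, W_1, W_2.
  parents(W_12) \ {W_5} = {W_0, W_2, W_8, W_9, W_11}.
  parents(W_13) \ {W_5} = {W_0, W_1, W_6, W_8, W_9, W_11, W_12}.
  W_14 also has parents W_3, W_4, W_8, W_10.
MB(W_5) = {W_0, W_1, W_2, W_3, W_4, W_6, W_8, W_9, W_10, W_11, W_12, W_13, W_14}.
Comparing with the claimed set, W_0 is missing.

W_0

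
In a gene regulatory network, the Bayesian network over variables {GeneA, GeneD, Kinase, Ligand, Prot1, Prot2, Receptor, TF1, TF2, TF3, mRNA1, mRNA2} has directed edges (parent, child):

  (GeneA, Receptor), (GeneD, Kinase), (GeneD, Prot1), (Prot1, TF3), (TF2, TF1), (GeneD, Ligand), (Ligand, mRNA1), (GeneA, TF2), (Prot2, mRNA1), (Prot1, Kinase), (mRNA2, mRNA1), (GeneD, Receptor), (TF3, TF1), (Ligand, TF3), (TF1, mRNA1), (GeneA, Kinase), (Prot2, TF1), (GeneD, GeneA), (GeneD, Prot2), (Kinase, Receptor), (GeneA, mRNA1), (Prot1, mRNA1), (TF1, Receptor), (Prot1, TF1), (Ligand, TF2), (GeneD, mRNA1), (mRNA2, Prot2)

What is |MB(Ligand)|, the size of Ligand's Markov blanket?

Children of Ligand: TF2, TF3, mRNA1.
Ligand has parent GeneD.
Parents of each child, excluding Ligand:
  parents(TF3) \ {Ligand} = {Prot1}.
  TF2's other parent is GeneA.
  mRNA1's other parents are GeneA, GeneD, Prot1, Prot2, TF1, mRNA2.
MB(Ligand) = {GeneA, GeneD, Prot1, Prot2, TF1, TF2, TF3, mRNA1, mRNA2}, which has 9 nodes.

9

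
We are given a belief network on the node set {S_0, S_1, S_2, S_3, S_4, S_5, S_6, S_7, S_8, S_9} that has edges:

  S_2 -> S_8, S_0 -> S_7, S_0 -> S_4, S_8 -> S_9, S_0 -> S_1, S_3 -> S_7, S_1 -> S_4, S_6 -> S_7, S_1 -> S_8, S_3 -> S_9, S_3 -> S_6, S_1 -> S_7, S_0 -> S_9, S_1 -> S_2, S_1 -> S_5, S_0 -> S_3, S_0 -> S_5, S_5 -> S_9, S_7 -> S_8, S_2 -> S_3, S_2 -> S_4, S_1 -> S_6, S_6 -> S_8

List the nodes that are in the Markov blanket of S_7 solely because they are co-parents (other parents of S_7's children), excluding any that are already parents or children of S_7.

Children of S_7: S_8.
  parents(S_8) \ {S_7} = {S_1, S_2, S_6}.
Excluding nodes already adjacent to S_7 (S_0, S_1, S_3, S_6, S_8), the co-parent-only contribution is {S_2}.

{S_2}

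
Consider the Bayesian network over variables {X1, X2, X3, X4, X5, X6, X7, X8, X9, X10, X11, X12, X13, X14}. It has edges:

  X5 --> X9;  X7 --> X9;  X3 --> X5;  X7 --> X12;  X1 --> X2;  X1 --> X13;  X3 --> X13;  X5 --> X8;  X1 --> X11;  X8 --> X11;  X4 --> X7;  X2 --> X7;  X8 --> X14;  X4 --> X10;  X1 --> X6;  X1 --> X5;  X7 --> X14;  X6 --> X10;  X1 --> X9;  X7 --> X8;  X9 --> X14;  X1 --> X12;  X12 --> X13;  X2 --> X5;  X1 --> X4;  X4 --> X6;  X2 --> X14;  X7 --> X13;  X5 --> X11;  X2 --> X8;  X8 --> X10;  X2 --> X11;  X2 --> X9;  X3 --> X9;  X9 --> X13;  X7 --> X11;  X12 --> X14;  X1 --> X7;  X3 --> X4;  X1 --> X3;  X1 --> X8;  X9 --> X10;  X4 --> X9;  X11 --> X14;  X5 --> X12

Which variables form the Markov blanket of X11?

X11's parents: X1, X2, X5, X7, X8.
X11's children: X14.
For each child, the remaining parents (spouses of X11):
  parents(X14) \ {X11} = {X2, X7, X8, X9, X12}.
Taking the union gives {X1, X2, X5, X7, X8, X9, X12, X14}.

{X1, X2, X5, X7, X8, X9, X12, X14}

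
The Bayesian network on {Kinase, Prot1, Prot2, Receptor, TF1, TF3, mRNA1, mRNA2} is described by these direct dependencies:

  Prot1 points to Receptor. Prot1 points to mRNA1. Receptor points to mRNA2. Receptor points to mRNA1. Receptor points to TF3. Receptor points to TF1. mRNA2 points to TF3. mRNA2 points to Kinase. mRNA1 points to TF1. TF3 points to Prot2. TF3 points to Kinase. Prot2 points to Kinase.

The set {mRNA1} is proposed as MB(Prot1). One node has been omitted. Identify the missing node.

By definition, MB(Prot1) is built from Prot1's parents, Prot1's children, and the co-parents of Prot1.
Ch(Prot1) = {Receptor, mRNA1}.
Prot1's parents: none.
Co-parents of Prot1 (other parents of its children):
  Receptor has no other parent.
  mRNA1 also has parent Receptor.
MB(Prot1) = {Receptor, mRNA1}.
Comparing with the claimed set, Receptor is missing.

Receptor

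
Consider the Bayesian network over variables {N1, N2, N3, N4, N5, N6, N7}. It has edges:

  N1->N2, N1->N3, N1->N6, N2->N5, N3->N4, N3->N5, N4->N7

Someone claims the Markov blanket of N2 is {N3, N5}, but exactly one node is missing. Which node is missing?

N1

By definition, MB(N2) is built from N2's parents, N2's children, and the co-parents of N2.
N2's parents: N1.
N2 has child N5.
Co-parents of N2 (other parents of its children):
  N5 also has parent N3.
MB(N2) = {N1, N3, N5}.
Comparing with the claimed set, N1 is missing.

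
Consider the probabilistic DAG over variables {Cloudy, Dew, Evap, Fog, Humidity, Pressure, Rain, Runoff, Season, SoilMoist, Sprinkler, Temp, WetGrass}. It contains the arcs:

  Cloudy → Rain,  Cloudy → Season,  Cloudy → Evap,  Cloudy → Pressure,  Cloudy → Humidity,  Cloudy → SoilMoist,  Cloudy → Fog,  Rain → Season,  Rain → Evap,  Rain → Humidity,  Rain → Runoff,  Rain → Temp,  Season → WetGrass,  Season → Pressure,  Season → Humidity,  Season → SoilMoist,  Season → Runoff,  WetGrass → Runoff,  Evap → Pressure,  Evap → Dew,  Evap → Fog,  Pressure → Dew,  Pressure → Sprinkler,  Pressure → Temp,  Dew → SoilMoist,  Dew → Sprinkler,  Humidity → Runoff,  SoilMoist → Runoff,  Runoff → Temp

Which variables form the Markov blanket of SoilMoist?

{Cloudy, Dew, Humidity, Rain, Runoff, Season, WetGrass}

Pa(SoilMoist) = {Cloudy, Dew, Season}.
SoilMoist's children: Runoff.
Other parents of SoilMoist's children:
  Runoff also has parents Humidity, Rain, Season, WetGrass.
So the Markov blanket of SoilMoist is {Cloudy, Dew, Humidity, Rain, Runoff, Season, WetGrass}.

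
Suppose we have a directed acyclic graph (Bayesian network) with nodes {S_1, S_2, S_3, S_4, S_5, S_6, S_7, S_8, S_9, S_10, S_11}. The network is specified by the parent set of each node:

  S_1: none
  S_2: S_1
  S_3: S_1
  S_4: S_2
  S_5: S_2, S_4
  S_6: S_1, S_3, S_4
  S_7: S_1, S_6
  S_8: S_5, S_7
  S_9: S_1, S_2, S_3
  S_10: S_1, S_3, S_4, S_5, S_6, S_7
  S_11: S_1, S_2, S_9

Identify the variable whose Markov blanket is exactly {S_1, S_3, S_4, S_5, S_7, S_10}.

The target node must have every member of {S_1, S_3, S_4, S_5, S_7, S_10} as a parent, child, or co-parent, and no others.
Parents of S_6: S_1, S_3, S_4; children: S_7, S_10; co-parents: S_1, S_3, S_4, S_5, S_7.
These exactly cover the given set, so the node is S_6.

S_6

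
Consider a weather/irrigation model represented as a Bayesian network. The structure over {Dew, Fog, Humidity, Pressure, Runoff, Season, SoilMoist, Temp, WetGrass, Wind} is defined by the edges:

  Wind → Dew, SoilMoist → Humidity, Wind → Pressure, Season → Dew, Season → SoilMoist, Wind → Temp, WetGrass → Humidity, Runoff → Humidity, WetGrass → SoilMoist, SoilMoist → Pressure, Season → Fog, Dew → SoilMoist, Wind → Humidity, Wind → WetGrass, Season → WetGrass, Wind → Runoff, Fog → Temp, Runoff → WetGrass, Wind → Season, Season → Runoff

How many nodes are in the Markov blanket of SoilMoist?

The Markov blanket of a node is its parents, its children, and the other parents of its children.
Children of SoilMoist: Humidity, Pressure.
SoilMoist has parents Dew, Season, WetGrass.
For each child, the remaining parents (spouses of SoilMoist):
  parents(Humidity) \ {SoilMoist} = {Runoff, WetGrass, Wind}.
  parents(Pressure) \ {SoilMoist} = {Wind}.
MB(SoilMoist) = {Dew, Humidity, Pressure, Runoff, Season, WetGrass, Wind}, which has 7 nodes.

7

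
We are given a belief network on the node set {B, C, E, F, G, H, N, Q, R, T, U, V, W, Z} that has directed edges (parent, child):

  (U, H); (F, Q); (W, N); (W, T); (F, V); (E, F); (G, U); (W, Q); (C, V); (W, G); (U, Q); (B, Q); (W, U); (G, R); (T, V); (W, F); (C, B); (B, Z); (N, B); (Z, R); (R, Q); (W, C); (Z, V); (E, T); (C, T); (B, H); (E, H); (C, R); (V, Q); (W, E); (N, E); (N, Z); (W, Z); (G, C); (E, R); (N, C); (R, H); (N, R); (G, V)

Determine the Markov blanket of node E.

E has children F, H, R, T.
E's parents: N, W.
Other parents of E's children:
  F: W
  T: C, W
  R: C, G, N, Z
  H: B, R, U
Union: {N, W} ∪ {F, H, R, T} ∪ {B, C, G, N, R, U, W, Z} = {B, C, F, G, H, N, R, T, U, W, Z}.

{B, C, F, G, H, N, R, T, U, W, Z}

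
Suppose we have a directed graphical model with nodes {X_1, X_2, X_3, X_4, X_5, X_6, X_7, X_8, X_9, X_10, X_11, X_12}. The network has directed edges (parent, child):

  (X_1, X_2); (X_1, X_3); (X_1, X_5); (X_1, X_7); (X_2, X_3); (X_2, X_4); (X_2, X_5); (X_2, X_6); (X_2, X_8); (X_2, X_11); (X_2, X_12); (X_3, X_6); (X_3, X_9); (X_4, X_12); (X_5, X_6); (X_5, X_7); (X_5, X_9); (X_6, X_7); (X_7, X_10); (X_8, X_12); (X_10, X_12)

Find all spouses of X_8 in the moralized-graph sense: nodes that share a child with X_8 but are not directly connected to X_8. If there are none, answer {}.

{X_4, X_10}

Children of X_8: X_12.
  parents(X_12) \ {X_8} = {X_2, X_4, X_10}.
Excluding nodes already adjacent to X_8 (X_2, X_12), the co-parent-only contribution is {X_4, X_10}.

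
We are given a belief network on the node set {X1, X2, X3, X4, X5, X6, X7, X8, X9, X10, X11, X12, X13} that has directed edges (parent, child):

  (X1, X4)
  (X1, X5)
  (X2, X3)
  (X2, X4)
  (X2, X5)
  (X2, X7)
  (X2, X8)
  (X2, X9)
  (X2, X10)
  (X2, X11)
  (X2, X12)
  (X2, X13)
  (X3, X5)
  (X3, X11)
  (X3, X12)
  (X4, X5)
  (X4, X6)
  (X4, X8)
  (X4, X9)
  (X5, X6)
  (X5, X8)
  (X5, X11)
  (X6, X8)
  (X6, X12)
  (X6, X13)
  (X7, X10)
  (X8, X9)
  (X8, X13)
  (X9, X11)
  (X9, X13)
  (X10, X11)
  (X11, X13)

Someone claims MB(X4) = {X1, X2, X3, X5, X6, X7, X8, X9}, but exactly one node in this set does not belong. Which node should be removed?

X7

Recall MB(v) = parents ∪ children ∪ spouses, where spouses are the other parents of v's children.
Parents of X4: X1, X2.
X4 has children X5, X6, X8, X9.
Other parents of X4's children:
  parents(X5) \ {X4} = {X1, X2, X3}.
  X6's other parent is X5.
  X8 also has parents X2, X5, X6.
  X9's other parents are X2, X8.
MB(X4) = {X1, X2, X3, X5, X6, X8, X9}.
X7 is neither a parent, child, nor co-parent of X4, so it does not belong.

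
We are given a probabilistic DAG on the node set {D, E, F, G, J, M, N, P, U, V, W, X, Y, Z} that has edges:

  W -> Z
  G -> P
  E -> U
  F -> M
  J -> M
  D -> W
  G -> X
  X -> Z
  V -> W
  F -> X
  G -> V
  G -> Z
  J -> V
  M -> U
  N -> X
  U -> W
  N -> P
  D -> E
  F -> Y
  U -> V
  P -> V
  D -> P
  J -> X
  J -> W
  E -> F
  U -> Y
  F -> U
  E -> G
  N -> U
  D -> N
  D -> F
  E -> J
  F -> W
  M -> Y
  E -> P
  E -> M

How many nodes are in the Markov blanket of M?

6

M has parents E, F, J.
M's children: U, Y.
Co-parents of M (other parents of its children):
  parents(U) \ {M} = {E, F, N}.
  Y also has parents F, U.
MB(M) = {E, F, J, N, U, Y}, which has 6 nodes.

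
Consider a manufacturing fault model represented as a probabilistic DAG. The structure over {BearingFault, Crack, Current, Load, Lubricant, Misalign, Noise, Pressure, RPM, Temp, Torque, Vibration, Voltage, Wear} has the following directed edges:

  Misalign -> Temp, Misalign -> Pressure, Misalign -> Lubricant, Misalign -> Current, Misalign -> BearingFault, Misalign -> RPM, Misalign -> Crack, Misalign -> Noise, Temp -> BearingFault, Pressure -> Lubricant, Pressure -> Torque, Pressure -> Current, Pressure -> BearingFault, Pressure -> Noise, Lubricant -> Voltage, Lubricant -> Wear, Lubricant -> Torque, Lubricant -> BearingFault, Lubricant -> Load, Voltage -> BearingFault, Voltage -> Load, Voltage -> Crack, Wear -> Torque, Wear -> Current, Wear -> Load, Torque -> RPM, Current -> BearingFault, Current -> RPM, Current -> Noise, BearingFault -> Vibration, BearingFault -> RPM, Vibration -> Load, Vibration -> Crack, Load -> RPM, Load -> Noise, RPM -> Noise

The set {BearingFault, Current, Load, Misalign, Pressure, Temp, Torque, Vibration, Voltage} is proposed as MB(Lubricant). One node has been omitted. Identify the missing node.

The Markov blanket of a node is its parents, its children, and the other parents of its children.
Pa(Lubricant) = {Misalign, Pressure}.
Ch(Lubricant) = {BearingFault, Load, Torque, Voltage, Wear}.
Co-parents of Lubricant (other parents of its children):
  Voltage: —
  Wear: —
  Torque: Pressure, Wear
  BearingFault: Current, Misalign, Pressure, Temp, Voltage
  Load: Vibration, Voltage, Wear
MB(Lubricant) = {BearingFault, Current, Load, Misalign, Pressure, Temp, Torque, Vibration, Voltage, Wear}.
Comparing with the claimed set, Wear is missing.

Wear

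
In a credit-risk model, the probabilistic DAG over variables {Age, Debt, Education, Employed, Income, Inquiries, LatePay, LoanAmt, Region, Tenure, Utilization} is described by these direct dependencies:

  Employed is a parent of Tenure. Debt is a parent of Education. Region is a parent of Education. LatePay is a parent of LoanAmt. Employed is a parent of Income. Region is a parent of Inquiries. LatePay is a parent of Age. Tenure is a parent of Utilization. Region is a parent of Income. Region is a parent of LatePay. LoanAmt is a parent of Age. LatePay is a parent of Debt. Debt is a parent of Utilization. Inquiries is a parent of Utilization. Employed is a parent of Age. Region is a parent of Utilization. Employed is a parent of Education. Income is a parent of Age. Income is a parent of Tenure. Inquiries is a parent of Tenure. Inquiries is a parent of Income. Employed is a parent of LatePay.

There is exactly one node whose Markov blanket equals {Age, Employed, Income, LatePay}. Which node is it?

The target node must have every member of {Age, Employed, Income, LatePay} as a parent, child, or co-parent, and no others.
Parents of LoanAmt: LatePay; children: Age; co-parents: Employed, Income, LatePay.
These exactly cover the given set, so the node is LoanAmt.

LoanAmt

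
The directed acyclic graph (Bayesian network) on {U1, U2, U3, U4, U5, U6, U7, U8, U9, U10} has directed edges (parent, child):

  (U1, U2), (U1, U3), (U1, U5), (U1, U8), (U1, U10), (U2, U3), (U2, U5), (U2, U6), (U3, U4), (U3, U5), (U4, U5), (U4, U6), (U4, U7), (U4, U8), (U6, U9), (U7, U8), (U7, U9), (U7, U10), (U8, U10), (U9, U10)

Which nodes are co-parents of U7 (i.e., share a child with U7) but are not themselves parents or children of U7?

Children of U7: U8, U9, U10.
  U8 also has parents U1, U4.
  U9 also has parent U6.
  U10's other parents are U1, U8, U9.
Excluding nodes already adjacent to U7 (U4, U8, U9, U10), the co-parent-only contribution is {U1, U6}.

{U1, U6}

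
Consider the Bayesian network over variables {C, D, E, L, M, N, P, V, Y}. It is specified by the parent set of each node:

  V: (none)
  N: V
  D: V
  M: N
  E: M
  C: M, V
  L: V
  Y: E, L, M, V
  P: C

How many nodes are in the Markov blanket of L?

Pa(L) = {V}.
Ch(L) = {Y}.
Parents of each child, excluding L:
  Y's other parents are E, M, V.
MB(L) = {E, M, V, Y}, which has 4 nodes.

4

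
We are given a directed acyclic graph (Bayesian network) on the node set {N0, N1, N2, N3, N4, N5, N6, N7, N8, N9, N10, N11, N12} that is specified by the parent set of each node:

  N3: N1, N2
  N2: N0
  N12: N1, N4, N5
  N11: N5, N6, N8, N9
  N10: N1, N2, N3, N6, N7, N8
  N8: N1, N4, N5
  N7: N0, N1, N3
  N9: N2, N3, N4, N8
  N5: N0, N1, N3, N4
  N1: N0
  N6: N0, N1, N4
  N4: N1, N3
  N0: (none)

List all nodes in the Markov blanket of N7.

Parents of N7: N0, N1, N3.
N7 has child N10.
Co-parents of N7 (other parents of its children):
  parents(N10) \ {N7} = {N1, N2, N3, N6, N8}.
So the Markov blanket of N7 is {N0, N1, N2, N3, N6, N8, N10}.

{N0, N1, N2, N3, N6, N8, N10}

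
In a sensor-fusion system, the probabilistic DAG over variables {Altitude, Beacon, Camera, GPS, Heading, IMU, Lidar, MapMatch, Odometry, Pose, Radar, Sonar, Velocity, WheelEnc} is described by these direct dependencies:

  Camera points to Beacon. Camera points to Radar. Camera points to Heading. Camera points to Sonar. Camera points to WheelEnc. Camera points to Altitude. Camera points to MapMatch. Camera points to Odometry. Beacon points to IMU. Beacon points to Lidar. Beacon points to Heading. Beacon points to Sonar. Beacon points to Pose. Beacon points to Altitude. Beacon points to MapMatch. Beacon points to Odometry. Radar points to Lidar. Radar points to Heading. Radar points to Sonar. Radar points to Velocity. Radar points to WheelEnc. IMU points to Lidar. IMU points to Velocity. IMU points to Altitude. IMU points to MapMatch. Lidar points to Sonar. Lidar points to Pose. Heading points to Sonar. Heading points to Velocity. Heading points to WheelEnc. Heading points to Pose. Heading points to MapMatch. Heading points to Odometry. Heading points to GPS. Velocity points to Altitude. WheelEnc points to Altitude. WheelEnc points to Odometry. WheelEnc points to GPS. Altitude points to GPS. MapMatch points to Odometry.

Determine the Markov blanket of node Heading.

By definition, MB(Heading) is built from Heading's parents, Heading's children, and the co-parents of Heading.
Parents of Heading: Beacon, Camera, Radar.
Heading's children: GPS, MapMatch, Odometry, Pose, Sonar, Velocity, WheelEnc.
Co-parents of Heading (other parents of its children):
  parents(Sonar) \ {Heading} = {Beacon, Camera, Lidar, Radar}.
  parents(Velocity) \ {Heading} = {IMU, Radar}.
  WheelEnc also has parents Camera, Radar.
  Pose's other parents are Beacon, Lidar.
  MapMatch also has parents Beacon, Camera, IMU.
  Odometry also has parents Beacon, Camera, MapMatch, WheelEnc.
  parents(GPS) \ {Heading} = {Altitude, WheelEnc}.
So the Markov blanket of Heading is {Altitude, Beacon, Camera, GPS, IMU, Lidar, MapMatch, Odometry, Pose, Radar, Sonar, Velocity, WheelEnc}.

{Altitude, Beacon, Camera, GPS, IMU, Lidar, MapMatch, Odometry, Pose, Radar, Sonar, Velocity, WheelEnc}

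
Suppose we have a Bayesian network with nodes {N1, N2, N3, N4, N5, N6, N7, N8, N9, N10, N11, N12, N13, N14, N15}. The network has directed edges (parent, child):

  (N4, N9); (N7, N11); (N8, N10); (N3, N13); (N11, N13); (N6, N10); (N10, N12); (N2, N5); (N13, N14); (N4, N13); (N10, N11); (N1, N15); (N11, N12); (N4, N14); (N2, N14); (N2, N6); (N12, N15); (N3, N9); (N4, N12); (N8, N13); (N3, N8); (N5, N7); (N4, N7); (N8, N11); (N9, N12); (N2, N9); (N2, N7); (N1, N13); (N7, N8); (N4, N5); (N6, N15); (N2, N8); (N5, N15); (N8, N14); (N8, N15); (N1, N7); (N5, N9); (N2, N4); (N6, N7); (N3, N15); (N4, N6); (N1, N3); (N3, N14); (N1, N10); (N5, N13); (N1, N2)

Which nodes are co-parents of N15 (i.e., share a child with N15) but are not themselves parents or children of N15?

{}

N15 has no children, so it has no co-parents. The set is empty.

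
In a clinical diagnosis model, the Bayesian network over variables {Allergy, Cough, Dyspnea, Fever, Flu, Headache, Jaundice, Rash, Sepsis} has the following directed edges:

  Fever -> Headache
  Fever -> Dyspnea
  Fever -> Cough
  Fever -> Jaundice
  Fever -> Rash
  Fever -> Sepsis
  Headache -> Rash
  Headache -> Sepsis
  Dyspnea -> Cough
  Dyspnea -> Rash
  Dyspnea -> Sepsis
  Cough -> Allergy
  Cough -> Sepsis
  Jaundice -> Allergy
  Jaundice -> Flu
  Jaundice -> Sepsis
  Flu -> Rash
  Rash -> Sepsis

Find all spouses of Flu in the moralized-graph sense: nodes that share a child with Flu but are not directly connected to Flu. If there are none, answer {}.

{Dyspnea, Fever, Headache}

Children of Flu: Rash.
  parents(Rash) \ {Flu} = {Dyspnea, Fever, Headache}.
Excluding nodes already adjacent to Flu (Jaundice, Rash), the co-parent-only contribution is {Dyspnea, Fever, Headache}.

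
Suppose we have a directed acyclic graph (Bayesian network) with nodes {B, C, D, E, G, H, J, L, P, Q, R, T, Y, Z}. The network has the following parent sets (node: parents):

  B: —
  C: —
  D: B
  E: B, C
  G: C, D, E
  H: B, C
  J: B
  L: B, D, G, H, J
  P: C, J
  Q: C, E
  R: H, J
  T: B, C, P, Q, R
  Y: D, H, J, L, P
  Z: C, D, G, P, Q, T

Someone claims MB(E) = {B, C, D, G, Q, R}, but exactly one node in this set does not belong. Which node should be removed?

R

Children of E: G, Q.
E's parents: B, C.
Co-parents of E (other parents of its children):
  G's other parents are C, D.
  Q also has parent C.
MB(E) = {B, C, D, G, Q}.
R is neither a parent, child, nor co-parent of E, so it does not belong.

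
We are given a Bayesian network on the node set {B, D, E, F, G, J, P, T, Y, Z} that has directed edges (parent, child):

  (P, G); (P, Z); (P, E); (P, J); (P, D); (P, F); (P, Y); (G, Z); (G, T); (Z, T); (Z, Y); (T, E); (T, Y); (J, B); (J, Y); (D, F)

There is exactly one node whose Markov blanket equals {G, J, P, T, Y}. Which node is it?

The target node must have every member of {G, J, P, T, Y} as a parent, child, or co-parent, and no others.
Parents of Z: G, P; children: T, Y; co-parents: G, J, P, T.
These exactly cover the given set, so the node is Z.

Z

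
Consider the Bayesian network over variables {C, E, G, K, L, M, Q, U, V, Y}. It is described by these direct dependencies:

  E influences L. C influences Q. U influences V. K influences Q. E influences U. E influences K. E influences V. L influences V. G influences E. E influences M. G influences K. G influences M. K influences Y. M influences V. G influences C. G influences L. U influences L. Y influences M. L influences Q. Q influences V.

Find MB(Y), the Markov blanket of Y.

A node's Markov blanket = Pa ∪ Ch ∪ (parents of Ch other than the node itself).
Ch(Y) = {M}.
Parents of Y: K.
For each child, the remaining parents (spouses of Y):
  parents(M) \ {Y} = {E, G}.
Taking the union gives {E, G, K, M}.

{E, G, K, M}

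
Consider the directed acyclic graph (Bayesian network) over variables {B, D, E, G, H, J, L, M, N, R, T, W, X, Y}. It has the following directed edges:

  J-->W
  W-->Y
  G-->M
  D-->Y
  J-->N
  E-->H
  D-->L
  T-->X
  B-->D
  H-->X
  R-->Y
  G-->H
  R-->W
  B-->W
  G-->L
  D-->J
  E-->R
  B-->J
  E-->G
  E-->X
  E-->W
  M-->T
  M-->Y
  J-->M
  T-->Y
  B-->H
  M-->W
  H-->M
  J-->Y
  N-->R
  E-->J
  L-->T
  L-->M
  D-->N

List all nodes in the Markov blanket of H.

{B, E, G, J, L, M, T, X}

H's parents: B, E, G.
H has children M, X.
Co-parents of H (other parents of its children):
  M's other parents are G, J, L.
  X also has parents E, T.
MB(H) = {B, E, G, J, L, M, T, X}.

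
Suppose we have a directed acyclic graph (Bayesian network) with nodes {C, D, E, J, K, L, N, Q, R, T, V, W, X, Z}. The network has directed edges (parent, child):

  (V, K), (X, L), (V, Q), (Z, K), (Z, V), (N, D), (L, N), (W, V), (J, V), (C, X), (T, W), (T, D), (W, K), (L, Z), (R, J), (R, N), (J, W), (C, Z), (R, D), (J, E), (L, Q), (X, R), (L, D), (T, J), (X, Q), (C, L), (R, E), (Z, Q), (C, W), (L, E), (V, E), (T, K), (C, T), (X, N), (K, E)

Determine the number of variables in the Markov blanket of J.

By definition, MB(J) is built from J's parents, J's children, and the co-parents of J.
J has children E, V, W.
Pa(J) = {R, T}.
Parents of each child, excluding J:
  W's other parents are C, T.
  parents(V) \ {J} = {W, Z}.
  E's other parents are K, L, R, V.
MB(J) = {C, E, K, L, R, T, V, W, Z}, which has 9 nodes.

9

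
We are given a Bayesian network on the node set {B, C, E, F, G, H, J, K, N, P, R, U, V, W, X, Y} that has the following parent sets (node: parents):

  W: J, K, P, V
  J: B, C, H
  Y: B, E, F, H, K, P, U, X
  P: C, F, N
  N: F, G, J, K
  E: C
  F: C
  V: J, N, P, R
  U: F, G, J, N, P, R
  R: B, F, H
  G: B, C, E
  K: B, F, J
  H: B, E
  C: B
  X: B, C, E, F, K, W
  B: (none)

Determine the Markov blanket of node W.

Recall MB(v) = parents ∪ children ∪ spouses, where spouses are the other parents of v's children.
Parents of W: J, K, P, V.
W has child X.
Other parents of W's children:
  X: B, C, E, F, K
So the Markov blanket of W is {B, C, E, F, J, K, P, V, X}.

{B, C, E, F, J, K, P, V, X}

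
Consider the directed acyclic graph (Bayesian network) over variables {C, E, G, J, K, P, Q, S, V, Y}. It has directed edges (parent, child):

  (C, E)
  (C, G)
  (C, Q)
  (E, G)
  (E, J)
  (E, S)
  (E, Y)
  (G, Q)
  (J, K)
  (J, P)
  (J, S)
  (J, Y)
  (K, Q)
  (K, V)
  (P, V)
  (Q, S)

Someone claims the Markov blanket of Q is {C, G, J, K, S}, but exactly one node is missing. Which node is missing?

The Markov blanket of a node is its parents, its children, and the other parents of its children.
Parents of Q: C, G, K.
Children of Q: S.
Co-parents of Q (other parents of its children):
  S's other parents are E, J.
MB(Q) = {C, E, G, J, K, S}.
Comparing with the claimed set, E is missing.

E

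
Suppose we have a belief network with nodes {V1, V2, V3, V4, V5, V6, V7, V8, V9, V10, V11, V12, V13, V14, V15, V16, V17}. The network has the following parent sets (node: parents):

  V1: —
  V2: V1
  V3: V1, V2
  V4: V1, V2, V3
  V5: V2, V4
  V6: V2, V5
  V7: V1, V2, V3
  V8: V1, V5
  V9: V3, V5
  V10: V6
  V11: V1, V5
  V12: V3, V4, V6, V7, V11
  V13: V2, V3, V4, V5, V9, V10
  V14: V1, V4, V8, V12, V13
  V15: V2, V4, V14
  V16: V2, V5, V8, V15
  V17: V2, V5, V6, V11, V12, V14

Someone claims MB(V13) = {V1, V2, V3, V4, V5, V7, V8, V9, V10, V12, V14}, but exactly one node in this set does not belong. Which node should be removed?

A node's Markov blanket = Pa ∪ Ch ∪ (parents of Ch other than the node itself).
Children of V13: V14.
V13's parents: V2, V3, V4, V5, V9, V10.
Co-parents of V13 (other parents of its children):
  V14: V1, V4, V8, V12
MB(V13) = {V1, V2, V3, V4, V5, V8, V9, V10, V12, V14}.
V7 is neither a parent, child, nor co-parent of V13, so it does not belong.

V7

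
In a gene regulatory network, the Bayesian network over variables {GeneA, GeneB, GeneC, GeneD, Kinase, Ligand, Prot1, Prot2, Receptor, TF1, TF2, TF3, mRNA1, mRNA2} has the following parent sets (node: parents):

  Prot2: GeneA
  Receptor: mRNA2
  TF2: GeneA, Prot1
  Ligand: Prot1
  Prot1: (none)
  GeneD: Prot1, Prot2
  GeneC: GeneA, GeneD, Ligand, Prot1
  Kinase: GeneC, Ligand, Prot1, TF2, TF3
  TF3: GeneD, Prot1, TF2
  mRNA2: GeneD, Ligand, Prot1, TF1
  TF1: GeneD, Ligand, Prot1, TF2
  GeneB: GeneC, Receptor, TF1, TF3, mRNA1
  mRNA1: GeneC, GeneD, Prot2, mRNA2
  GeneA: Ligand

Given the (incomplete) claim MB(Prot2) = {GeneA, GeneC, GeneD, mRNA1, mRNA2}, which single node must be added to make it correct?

Prot1

A node's Markov blanket = Pa ∪ Ch ∪ (parents of Ch other than the node itself).
Prot2 has parent GeneA.
Children of Prot2: GeneD, mRNA1.
Parents of each child, excluding Prot2:
  GeneD: Prot1
  mRNA1: GeneC, GeneD, mRNA2
MB(Prot2) = {GeneA, GeneC, GeneD, Prot1, mRNA1, mRNA2}.
Comparing with the claimed set, Prot1 is missing.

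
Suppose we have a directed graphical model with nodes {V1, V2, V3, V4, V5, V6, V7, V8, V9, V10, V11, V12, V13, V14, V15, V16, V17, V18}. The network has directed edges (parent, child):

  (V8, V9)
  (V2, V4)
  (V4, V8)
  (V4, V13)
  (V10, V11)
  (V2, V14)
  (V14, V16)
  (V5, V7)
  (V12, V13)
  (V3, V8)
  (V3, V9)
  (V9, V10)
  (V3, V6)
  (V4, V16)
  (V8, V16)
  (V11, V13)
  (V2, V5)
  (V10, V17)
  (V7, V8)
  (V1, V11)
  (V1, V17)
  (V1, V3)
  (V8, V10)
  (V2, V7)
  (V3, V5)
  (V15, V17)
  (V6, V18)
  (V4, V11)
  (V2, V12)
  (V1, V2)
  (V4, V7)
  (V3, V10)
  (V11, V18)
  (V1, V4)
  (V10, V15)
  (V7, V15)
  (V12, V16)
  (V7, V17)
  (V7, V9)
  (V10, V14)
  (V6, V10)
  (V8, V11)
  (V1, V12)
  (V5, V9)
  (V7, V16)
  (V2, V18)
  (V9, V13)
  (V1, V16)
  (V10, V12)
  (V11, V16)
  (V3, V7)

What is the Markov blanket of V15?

{V1, V7, V10, V17}

A node's Markov blanket = Pa ∪ Ch ∪ (parents of Ch other than the node itself).
V15's children: V17.
Parents of V15: V7, V10.
Parents of each child, excluding V15:
  V17: V1, V7, V10
MB(V15) = {V1, V7, V10, V17}.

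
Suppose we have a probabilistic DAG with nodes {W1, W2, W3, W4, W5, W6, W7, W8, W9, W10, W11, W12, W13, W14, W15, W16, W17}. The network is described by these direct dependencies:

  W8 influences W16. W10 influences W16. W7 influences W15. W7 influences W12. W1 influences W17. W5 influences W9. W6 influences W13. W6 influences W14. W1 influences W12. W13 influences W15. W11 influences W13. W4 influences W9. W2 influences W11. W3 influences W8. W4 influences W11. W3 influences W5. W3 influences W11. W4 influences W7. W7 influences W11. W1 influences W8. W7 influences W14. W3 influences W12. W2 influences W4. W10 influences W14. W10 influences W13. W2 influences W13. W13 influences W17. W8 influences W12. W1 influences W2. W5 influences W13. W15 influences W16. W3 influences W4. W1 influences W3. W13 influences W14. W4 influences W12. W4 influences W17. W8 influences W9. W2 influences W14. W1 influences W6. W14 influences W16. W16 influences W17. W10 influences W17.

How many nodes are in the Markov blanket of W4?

13

The Markov blanket of a node is its parents, its children, and the other parents of its children.
Parents of W4: W2, W3.
Children of W4: W7, W9, W11, W12, W17.
For each child, the remaining parents (spouses of W4):
  W7 has no other parent.
  W9 also has parents W5, W8.
  parents(W11) \ {W4} = {W2, W3, W7}.
  W12 also has parents W1, W3, W7, W8.
  W17 also has parents W1, W10, W13, W16.
MB(W4) = {W1, W2, W3, W5, W7, W8, W9, W10, W11, W12, W13, W16, W17}, which has 13 nodes.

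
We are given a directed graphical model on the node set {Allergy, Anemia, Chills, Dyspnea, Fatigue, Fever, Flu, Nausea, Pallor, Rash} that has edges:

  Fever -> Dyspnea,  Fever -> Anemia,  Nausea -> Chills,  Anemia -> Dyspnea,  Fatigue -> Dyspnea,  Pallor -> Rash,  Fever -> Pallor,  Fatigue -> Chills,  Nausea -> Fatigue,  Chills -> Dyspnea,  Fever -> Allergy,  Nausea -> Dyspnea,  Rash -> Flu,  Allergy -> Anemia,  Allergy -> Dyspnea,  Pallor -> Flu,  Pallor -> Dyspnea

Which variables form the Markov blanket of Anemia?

The Markov blanket of a node is its parents, its children, and the other parents of its children.
Parents of Anemia: Allergy, Fever.
Anemia's children: Dyspnea.
Other parents of Anemia's children:
  Dyspnea also has parents Allergy, Chills, Fatigue, Fever, Nausea, Pallor.
So the Markov blanket of Anemia is {Allergy, Chills, Dyspnea, Fatigue, Fever, Nausea, Pallor}.

{Allergy, Chills, Dyspnea, Fatigue, Fever, Nausea, Pallor}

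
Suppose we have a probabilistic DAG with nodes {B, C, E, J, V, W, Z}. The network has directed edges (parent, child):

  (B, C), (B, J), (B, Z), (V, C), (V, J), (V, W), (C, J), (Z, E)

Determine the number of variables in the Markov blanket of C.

3

A node's Markov blanket = Pa ∪ Ch ∪ (parents of Ch other than the node itself).
C's parents: B, V.
C has child J.
Other parents of C's children:
  J: B, V
MB(C) = {B, J, V}, which has 3 nodes.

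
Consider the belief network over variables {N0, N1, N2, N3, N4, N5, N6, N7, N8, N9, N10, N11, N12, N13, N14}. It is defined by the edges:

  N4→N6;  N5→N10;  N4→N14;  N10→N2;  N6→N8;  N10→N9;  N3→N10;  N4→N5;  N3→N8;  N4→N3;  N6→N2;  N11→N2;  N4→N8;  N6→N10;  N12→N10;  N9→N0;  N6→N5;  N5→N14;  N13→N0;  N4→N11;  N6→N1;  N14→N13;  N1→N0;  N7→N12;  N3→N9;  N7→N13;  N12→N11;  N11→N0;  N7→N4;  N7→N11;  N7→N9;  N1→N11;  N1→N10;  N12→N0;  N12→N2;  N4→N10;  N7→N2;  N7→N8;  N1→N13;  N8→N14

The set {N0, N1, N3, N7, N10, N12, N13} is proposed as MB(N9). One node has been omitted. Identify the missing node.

Children of N9: N0.
Pa(N9) = {N3, N7, N10}.
For each child, the remaining parents (spouses of N9):
  parents(N0) \ {N9} = {N1, N11, N12, N13}.
MB(N9) = {N0, N1, N3, N7, N10, N11, N12, N13}.
Comparing with the claimed set, N11 is missing.

N11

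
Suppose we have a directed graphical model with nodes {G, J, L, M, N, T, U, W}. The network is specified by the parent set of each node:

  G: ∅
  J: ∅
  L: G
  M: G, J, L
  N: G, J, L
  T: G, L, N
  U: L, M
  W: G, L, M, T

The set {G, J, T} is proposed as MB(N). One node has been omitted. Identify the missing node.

Parents of N: G, J, L.
Children of N: T.
For each child, the remaining parents (spouses of N):
  T: G, L
MB(N) = {G, J, L, T}.
Comparing with the claimed set, L is missing.

L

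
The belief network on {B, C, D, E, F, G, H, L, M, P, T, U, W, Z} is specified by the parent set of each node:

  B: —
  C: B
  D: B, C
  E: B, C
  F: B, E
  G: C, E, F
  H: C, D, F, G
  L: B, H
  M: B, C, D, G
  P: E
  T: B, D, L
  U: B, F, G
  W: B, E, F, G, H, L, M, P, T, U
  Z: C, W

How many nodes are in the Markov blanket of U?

10

Recall MB(v) = parents ∪ children ∪ spouses, where spouses are the other parents of v's children.
Parents of U: B, F, G.
Children of U: W.
Co-parents of U (other parents of its children):
  parents(W) \ {U} = {B, E, F, G, H, L, M, P, T}.
MB(U) = {B, E, F, G, H, L, M, P, T, W}, which has 10 nodes.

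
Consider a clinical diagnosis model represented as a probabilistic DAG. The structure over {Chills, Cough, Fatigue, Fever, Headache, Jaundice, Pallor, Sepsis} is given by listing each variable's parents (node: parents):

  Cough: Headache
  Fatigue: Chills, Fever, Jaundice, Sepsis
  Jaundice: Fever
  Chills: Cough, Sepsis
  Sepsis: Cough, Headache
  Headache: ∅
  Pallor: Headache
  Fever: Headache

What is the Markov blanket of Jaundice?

{Chills, Fatigue, Fever, Sepsis}

Children of Jaundice: Fatigue.
Pa(Jaundice) = {Fever}.
Co-parents of Jaundice (other parents of its children):
  parents(Fatigue) \ {Jaundice} = {Chills, Fever, Sepsis}.
MB(Jaundice) = {Chills, Fatigue, Fever, Sepsis}.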